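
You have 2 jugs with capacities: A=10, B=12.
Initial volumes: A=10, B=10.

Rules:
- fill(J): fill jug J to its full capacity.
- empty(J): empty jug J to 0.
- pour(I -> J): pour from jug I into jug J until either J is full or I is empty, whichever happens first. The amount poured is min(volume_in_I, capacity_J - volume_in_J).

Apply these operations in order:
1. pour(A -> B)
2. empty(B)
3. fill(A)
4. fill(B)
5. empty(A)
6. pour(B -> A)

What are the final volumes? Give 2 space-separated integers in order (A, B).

Answer: 10 2

Derivation:
Step 1: pour(A -> B) -> (A=8 B=12)
Step 2: empty(B) -> (A=8 B=0)
Step 3: fill(A) -> (A=10 B=0)
Step 4: fill(B) -> (A=10 B=12)
Step 5: empty(A) -> (A=0 B=12)
Step 6: pour(B -> A) -> (A=10 B=2)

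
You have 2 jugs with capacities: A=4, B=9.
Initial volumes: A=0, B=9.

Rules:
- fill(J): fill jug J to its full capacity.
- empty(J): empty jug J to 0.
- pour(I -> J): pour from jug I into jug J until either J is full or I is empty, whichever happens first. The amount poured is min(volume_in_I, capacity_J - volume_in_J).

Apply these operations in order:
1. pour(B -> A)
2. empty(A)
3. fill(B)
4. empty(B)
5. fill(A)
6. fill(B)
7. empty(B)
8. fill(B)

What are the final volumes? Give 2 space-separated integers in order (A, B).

Step 1: pour(B -> A) -> (A=4 B=5)
Step 2: empty(A) -> (A=0 B=5)
Step 3: fill(B) -> (A=0 B=9)
Step 4: empty(B) -> (A=0 B=0)
Step 5: fill(A) -> (A=4 B=0)
Step 6: fill(B) -> (A=4 B=9)
Step 7: empty(B) -> (A=4 B=0)
Step 8: fill(B) -> (A=4 B=9)

Answer: 4 9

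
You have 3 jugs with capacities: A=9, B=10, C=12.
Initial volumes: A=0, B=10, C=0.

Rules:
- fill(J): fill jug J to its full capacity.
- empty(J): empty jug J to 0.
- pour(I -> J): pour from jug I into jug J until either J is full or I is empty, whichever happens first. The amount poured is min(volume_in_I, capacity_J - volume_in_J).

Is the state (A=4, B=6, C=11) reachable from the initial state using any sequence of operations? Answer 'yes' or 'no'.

Answer: no

Derivation:
BFS explored all 638 reachable states.
Reachable set includes: (0,0,0), (0,0,1), (0,0,2), (0,0,3), (0,0,4), (0,0,5), (0,0,6), (0,0,7), (0,0,8), (0,0,9), (0,0,10), (0,0,11) ...
Target (A=4, B=6, C=11) not in reachable set → no.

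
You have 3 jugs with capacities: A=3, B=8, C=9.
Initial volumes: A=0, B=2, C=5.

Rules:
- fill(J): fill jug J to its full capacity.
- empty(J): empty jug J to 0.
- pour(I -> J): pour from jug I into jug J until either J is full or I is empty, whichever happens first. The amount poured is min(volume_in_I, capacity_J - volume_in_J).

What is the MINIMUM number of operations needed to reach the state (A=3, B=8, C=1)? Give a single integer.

Answer: 4

Derivation:
BFS from (A=0, B=2, C=5). One shortest path:
  1. fill(A) -> (A=3 B=2 C=5)
  2. empty(B) -> (A=3 B=0 C=5)
  3. fill(C) -> (A=3 B=0 C=9)
  4. pour(C -> B) -> (A=3 B=8 C=1)
Reached target in 4 moves.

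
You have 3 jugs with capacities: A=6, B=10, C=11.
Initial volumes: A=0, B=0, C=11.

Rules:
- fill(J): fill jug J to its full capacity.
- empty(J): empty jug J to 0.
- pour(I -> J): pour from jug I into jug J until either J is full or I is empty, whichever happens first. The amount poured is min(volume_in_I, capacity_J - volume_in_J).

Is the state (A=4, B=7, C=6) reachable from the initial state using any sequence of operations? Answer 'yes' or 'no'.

Answer: no

Derivation:
BFS explored all 474 reachable states.
Reachable set includes: (0,0,0), (0,0,1), (0,0,2), (0,0,3), (0,0,4), (0,0,5), (0,0,6), (0,0,7), (0,0,8), (0,0,9), (0,0,10), (0,0,11) ...
Target (A=4, B=7, C=6) not in reachable set → no.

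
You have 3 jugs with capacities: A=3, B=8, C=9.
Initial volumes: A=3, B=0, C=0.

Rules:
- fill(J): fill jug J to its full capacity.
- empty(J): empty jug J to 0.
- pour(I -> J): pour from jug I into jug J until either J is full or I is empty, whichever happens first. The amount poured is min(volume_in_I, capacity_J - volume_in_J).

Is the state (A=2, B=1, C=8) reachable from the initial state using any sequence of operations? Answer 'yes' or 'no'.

BFS explored all 248 reachable states.
Reachable set includes: (0,0,0), (0,0,1), (0,0,2), (0,0,3), (0,0,4), (0,0,5), (0,0,6), (0,0,7), (0,0,8), (0,0,9), (0,1,0), (0,1,1) ...
Target (A=2, B=1, C=8) not in reachable set → no.

Answer: no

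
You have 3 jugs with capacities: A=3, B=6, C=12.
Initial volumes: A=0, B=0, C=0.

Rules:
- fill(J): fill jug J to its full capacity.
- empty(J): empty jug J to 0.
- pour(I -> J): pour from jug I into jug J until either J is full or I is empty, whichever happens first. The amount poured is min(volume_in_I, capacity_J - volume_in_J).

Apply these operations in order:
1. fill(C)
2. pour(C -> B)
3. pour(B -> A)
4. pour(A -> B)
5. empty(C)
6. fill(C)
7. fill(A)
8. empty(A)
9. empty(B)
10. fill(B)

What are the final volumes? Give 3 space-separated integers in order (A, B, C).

Step 1: fill(C) -> (A=0 B=0 C=12)
Step 2: pour(C -> B) -> (A=0 B=6 C=6)
Step 3: pour(B -> A) -> (A=3 B=3 C=6)
Step 4: pour(A -> B) -> (A=0 B=6 C=6)
Step 5: empty(C) -> (A=0 B=6 C=0)
Step 6: fill(C) -> (A=0 B=6 C=12)
Step 7: fill(A) -> (A=3 B=6 C=12)
Step 8: empty(A) -> (A=0 B=6 C=12)
Step 9: empty(B) -> (A=0 B=0 C=12)
Step 10: fill(B) -> (A=0 B=6 C=12)

Answer: 0 6 12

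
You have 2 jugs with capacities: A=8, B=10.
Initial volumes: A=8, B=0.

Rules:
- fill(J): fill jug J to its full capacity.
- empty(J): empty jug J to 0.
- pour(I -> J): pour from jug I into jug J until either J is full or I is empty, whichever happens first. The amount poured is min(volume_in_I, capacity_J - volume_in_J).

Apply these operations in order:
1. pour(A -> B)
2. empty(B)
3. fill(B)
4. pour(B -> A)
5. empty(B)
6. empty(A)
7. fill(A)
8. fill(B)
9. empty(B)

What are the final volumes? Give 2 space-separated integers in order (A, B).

Answer: 8 0

Derivation:
Step 1: pour(A -> B) -> (A=0 B=8)
Step 2: empty(B) -> (A=0 B=0)
Step 3: fill(B) -> (A=0 B=10)
Step 4: pour(B -> A) -> (A=8 B=2)
Step 5: empty(B) -> (A=8 B=0)
Step 6: empty(A) -> (A=0 B=0)
Step 7: fill(A) -> (A=8 B=0)
Step 8: fill(B) -> (A=8 B=10)
Step 9: empty(B) -> (A=8 B=0)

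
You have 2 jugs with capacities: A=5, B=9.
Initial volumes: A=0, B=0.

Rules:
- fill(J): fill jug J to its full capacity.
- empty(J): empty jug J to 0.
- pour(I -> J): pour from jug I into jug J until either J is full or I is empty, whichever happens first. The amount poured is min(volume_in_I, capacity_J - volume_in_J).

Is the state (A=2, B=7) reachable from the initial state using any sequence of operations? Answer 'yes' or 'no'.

BFS explored all 28 reachable states.
Reachable set includes: (0,0), (0,1), (0,2), (0,3), (0,4), (0,5), (0,6), (0,7), (0,8), (0,9), (1,0), (1,9) ...
Target (A=2, B=7) not in reachable set → no.

Answer: no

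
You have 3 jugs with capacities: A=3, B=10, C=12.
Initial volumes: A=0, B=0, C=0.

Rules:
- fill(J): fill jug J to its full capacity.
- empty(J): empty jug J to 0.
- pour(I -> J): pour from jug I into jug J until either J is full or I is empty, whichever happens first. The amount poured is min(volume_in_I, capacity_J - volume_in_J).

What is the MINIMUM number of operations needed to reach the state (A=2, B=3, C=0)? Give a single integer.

Answer: 6

Derivation:
BFS from (A=0, B=0, C=0). One shortest path:
  1. fill(A) -> (A=3 B=0 C=0)
  2. fill(C) -> (A=3 B=0 C=12)
  3. pour(C -> B) -> (A=3 B=10 C=2)
  4. empty(B) -> (A=3 B=0 C=2)
  5. pour(A -> B) -> (A=0 B=3 C=2)
  6. pour(C -> A) -> (A=2 B=3 C=0)
Reached target in 6 moves.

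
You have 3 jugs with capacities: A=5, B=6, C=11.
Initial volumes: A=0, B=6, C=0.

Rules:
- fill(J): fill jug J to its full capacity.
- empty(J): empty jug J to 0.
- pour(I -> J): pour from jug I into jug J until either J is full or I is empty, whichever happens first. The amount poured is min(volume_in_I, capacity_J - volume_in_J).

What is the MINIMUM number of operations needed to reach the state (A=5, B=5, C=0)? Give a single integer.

BFS from (A=0, B=6, C=0). One shortest path:
  1. fill(A) -> (A=5 B=6 C=0)
  2. empty(B) -> (A=5 B=0 C=0)
  3. pour(A -> B) -> (A=0 B=5 C=0)
  4. fill(A) -> (A=5 B=5 C=0)
Reached target in 4 moves.

Answer: 4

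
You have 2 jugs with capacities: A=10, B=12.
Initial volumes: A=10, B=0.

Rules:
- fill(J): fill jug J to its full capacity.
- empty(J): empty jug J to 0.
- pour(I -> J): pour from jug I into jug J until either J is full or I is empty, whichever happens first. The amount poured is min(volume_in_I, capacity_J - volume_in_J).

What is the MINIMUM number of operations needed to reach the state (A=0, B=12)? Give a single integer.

Answer: 2

Derivation:
BFS from (A=10, B=0). One shortest path:
  1. empty(A) -> (A=0 B=0)
  2. fill(B) -> (A=0 B=12)
Reached target in 2 moves.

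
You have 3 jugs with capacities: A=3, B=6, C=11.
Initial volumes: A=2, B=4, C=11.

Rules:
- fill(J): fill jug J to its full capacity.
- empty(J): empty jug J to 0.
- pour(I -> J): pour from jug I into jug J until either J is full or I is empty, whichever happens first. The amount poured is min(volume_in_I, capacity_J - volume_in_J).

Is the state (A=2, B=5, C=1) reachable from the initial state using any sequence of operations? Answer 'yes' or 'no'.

BFS explored all 236 reachable states.
Reachable set includes: (0,0,0), (0,0,1), (0,0,2), (0,0,3), (0,0,4), (0,0,5), (0,0,6), (0,0,7), (0,0,8), (0,0,9), (0,0,10), (0,0,11) ...
Target (A=2, B=5, C=1) not in reachable set → no.

Answer: no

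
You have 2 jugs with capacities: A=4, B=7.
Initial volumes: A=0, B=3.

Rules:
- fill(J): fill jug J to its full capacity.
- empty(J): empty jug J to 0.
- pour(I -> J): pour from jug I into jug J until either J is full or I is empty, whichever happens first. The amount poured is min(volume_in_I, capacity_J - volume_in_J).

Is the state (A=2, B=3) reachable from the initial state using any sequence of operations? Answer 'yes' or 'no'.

BFS explored all 22 reachable states.
Reachable set includes: (0,0), (0,1), (0,2), (0,3), (0,4), (0,5), (0,6), (0,7), (1,0), (1,7), (2,0), (2,7) ...
Target (A=2, B=3) not in reachable set → no.

Answer: no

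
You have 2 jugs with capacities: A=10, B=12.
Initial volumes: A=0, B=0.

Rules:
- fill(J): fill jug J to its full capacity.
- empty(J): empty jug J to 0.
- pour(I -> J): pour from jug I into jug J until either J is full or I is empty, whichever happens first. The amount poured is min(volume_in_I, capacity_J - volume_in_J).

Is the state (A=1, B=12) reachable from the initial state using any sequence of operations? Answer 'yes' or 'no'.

BFS explored all 22 reachable states.
Reachable set includes: (0,0), (0,2), (0,4), (0,6), (0,8), (0,10), (0,12), (2,0), (2,12), (4,0), (4,12), (6,0) ...
Target (A=1, B=12) not in reachable set → no.

Answer: no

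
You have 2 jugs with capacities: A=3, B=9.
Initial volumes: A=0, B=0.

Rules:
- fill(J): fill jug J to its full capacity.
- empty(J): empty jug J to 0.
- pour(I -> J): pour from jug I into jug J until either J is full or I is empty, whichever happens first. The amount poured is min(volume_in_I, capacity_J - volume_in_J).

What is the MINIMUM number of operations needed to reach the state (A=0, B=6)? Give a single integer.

Answer: 3

Derivation:
BFS from (A=0, B=0). One shortest path:
  1. fill(B) -> (A=0 B=9)
  2. pour(B -> A) -> (A=3 B=6)
  3. empty(A) -> (A=0 B=6)
Reached target in 3 moves.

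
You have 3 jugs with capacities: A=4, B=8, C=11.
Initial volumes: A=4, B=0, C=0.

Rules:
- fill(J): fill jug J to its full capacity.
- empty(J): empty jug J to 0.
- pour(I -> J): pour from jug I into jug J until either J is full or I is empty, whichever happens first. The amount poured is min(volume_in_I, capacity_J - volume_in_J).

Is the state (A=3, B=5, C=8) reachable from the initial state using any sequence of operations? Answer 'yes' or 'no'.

Answer: no

Derivation:
BFS explored all 330 reachable states.
Reachable set includes: (0,0,0), (0,0,1), (0,0,2), (0,0,3), (0,0,4), (0,0,5), (0,0,6), (0,0,7), (0,0,8), (0,0,9), (0,0,10), (0,0,11) ...
Target (A=3, B=5, C=8) not in reachable set → no.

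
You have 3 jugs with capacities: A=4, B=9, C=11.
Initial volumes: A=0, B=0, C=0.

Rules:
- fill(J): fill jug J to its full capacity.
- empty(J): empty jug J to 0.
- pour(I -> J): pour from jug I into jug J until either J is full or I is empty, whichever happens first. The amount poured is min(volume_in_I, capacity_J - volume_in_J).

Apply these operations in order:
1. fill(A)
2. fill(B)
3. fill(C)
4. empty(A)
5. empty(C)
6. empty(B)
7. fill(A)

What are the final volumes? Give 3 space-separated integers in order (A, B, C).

Step 1: fill(A) -> (A=4 B=0 C=0)
Step 2: fill(B) -> (A=4 B=9 C=0)
Step 3: fill(C) -> (A=4 B=9 C=11)
Step 4: empty(A) -> (A=0 B=9 C=11)
Step 5: empty(C) -> (A=0 B=9 C=0)
Step 6: empty(B) -> (A=0 B=0 C=0)
Step 7: fill(A) -> (A=4 B=0 C=0)

Answer: 4 0 0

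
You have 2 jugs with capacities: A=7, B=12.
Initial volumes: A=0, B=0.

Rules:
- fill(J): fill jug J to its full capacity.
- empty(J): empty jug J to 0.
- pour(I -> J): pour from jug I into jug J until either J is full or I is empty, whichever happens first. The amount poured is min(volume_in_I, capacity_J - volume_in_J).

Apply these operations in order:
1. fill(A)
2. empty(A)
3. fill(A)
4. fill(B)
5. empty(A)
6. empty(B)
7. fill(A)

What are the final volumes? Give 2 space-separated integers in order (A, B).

Step 1: fill(A) -> (A=7 B=0)
Step 2: empty(A) -> (A=0 B=0)
Step 3: fill(A) -> (A=7 B=0)
Step 4: fill(B) -> (A=7 B=12)
Step 5: empty(A) -> (A=0 B=12)
Step 6: empty(B) -> (A=0 B=0)
Step 7: fill(A) -> (A=7 B=0)

Answer: 7 0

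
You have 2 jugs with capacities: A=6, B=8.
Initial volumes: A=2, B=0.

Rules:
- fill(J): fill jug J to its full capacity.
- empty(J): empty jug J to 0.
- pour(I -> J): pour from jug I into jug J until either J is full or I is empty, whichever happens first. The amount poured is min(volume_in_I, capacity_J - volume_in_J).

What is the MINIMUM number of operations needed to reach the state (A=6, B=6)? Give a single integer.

BFS from (A=2, B=0). One shortest path:
  1. fill(A) -> (A=6 B=0)
  2. pour(A -> B) -> (A=0 B=6)
  3. fill(A) -> (A=6 B=6)
Reached target in 3 moves.

Answer: 3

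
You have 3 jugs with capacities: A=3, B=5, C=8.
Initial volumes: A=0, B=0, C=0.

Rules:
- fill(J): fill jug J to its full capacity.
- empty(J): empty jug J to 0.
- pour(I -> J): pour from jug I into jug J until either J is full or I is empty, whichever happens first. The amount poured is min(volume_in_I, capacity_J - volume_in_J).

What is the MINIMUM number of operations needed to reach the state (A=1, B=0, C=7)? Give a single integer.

Answer: 6

Derivation:
BFS from (A=0, B=0, C=0). One shortest path:
  1. fill(C) -> (A=0 B=0 C=8)
  2. pour(C -> A) -> (A=3 B=0 C=5)
  3. pour(A -> B) -> (A=0 B=3 C=5)
  4. pour(C -> A) -> (A=3 B=3 C=2)
  5. pour(A -> B) -> (A=1 B=5 C=2)
  6. pour(B -> C) -> (A=1 B=0 C=7)
Reached target in 6 moves.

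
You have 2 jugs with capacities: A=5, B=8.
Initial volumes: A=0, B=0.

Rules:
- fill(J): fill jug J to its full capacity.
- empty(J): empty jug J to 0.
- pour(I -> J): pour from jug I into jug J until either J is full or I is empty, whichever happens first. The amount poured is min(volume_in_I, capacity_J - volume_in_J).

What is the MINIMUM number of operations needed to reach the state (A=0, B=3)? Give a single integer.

BFS from (A=0, B=0). One shortest path:
  1. fill(B) -> (A=0 B=8)
  2. pour(B -> A) -> (A=5 B=3)
  3. empty(A) -> (A=0 B=3)
Reached target in 3 moves.

Answer: 3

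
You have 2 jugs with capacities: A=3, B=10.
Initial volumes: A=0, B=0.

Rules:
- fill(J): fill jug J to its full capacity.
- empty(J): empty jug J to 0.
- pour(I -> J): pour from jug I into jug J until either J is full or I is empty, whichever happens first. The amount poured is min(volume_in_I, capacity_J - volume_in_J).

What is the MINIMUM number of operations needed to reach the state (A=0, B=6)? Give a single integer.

BFS from (A=0, B=0). One shortest path:
  1. fill(A) -> (A=3 B=0)
  2. pour(A -> B) -> (A=0 B=3)
  3. fill(A) -> (A=3 B=3)
  4. pour(A -> B) -> (A=0 B=6)
Reached target in 4 moves.

Answer: 4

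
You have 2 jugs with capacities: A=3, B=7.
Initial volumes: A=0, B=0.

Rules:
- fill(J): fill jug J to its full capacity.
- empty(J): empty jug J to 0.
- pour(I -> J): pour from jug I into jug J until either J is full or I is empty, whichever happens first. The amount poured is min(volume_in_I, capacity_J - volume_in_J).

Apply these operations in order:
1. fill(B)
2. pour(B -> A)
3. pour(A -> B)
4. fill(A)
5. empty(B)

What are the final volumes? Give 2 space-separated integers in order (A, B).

Answer: 3 0

Derivation:
Step 1: fill(B) -> (A=0 B=7)
Step 2: pour(B -> A) -> (A=3 B=4)
Step 3: pour(A -> B) -> (A=0 B=7)
Step 4: fill(A) -> (A=3 B=7)
Step 5: empty(B) -> (A=3 B=0)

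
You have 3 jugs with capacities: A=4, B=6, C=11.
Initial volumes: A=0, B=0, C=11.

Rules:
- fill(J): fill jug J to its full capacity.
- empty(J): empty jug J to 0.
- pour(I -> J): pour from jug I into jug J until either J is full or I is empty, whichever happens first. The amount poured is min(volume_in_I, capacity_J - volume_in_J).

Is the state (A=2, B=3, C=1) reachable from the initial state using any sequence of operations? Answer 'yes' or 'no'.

BFS explored all 270 reachable states.
Reachable set includes: (0,0,0), (0,0,1), (0,0,2), (0,0,3), (0,0,4), (0,0,5), (0,0,6), (0,0,7), (0,0,8), (0,0,9), (0,0,10), (0,0,11) ...
Target (A=2, B=3, C=1) not in reachable set → no.

Answer: no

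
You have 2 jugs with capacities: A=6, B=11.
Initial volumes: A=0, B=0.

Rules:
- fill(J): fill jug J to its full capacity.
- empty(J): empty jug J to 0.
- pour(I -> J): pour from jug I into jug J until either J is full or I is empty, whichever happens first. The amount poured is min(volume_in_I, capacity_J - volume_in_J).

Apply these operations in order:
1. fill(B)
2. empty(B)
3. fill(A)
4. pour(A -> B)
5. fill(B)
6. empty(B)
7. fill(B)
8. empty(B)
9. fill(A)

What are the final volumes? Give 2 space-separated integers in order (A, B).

Step 1: fill(B) -> (A=0 B=11)
Step 2: empty(B) -> (A=0 B=0)
Step 3: fill(A) -> (A=6 B=0)
Step 4: pour(A -> B) -> (A=0 B=6)
Step 5: fill(B) -> (A=0 B=11)
Step 6: empty(B) -> (A=0 B=0)
Step 7: fill(B) -> (A=0 B=11)
Step 8: empty(B) -> (A=0 B=0)
Step 9: fill(A) -> (A=6 B=0)

Answer: 6 0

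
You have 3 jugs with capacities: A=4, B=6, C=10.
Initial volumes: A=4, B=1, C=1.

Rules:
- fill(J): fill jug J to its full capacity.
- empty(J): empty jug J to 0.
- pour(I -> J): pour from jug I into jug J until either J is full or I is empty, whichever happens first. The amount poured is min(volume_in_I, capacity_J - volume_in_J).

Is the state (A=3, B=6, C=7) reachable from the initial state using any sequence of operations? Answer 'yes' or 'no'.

BFS from (A=4, B=1, C=1):
  1. pour(A -> B) -> (A=0 B=5 C=1)
  2. fill(A) -> (A=4 B=5 C=1)
  3. pour(A -> B) -> (A=3 B=6 C=1)
  4. pour(B -> C) -> (A=3 B=0 C=7)
  5. fill(B) -> (A=3 B=6 C=7)
Target reached → yes.

Answer: yes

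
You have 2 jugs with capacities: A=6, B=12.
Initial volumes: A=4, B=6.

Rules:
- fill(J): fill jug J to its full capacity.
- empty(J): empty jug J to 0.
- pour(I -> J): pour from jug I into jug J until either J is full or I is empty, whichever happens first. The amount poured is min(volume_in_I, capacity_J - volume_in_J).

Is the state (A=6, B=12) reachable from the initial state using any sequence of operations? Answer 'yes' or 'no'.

BFS from (A=4, B=6):
  1. fill(A) -> (A=6 B=6)
  2. fill(B) -> (A=6 B=12)
Target reached → yes.

Answer: yes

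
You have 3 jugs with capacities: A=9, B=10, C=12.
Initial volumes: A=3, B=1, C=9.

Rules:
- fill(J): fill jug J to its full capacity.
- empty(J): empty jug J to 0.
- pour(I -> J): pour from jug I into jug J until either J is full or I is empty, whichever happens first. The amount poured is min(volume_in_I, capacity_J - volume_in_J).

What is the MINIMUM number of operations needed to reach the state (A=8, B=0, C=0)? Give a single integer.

BFS from (A=3, B=1, C=9). One shortest path:
  1. fill(A) -> (A=9 B=1 C=9)
  2. empty(B) -> (A=9 B=0 C=9)
  3. pour(C -> B) -> (A=9 B=9 C=0)
  4. pour(A -> B) -> (A=8 B=10 C=0)
  5. empty(B) -> (A=8 B=0 C=0)
Reached target in 5 moves.

Answer: 5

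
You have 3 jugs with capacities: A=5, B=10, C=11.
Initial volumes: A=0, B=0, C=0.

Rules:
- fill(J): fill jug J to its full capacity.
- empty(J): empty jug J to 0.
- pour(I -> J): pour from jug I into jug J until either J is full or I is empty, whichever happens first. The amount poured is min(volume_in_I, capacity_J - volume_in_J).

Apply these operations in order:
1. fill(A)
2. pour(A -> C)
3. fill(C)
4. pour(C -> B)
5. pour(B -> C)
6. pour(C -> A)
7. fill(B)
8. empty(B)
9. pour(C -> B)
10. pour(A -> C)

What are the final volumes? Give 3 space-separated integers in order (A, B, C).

Answer: 0 6 5

Derivation:
Step 1: fill(A) -> (A=5 B=0 C=0)
Step 2: pour(A -> C) -> (A=0 B=0 C=5)
Step 3: fill(C) -> (A=0 B=0 C=11)
Step 4: pour(C -> B) -> (A=0 B=10 C=1)
Step 5: pour(B -> C) -> (A=0 B=0 C=11)
Step 6: pour(C -> A) -> (A=5 B=0 C=6)
Step 7: fill(B) -> (A=5 B=10 C=6)
Step 8: empty(B) -> (A=5 B=0 C=6)
Step 9: pour(C -> B) -> (A=5 B=6 C=0)
Step 10: pour(A -> C) -> (A=0 B=6 C=5)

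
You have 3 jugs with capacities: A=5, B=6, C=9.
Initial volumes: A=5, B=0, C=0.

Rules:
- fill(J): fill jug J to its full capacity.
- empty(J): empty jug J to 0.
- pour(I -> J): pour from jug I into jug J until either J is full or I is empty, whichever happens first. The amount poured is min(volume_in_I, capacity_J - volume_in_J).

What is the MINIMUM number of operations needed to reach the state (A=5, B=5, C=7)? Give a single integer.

BFS from (A=5, B=0, C=0). One shortest path:
  1. fill(C) -> (A=5 B=0 C=9)
  2. pour(C -> B) -> (A=5 B=6 C=3)
  3. empty(B) -> (A=5 B=0 C=3)
  4. pour(A -> B) -> (A=0 B=5 C=3)
  5. pour(C -> A) -> (A=3 B=5 C=0)
  6. fill(C) -> (A=3 B=5 C=9)
  7. pour(C -> A) -> (A=5 B=5 C=7)
Reached target in 7 moves.

Answer: 7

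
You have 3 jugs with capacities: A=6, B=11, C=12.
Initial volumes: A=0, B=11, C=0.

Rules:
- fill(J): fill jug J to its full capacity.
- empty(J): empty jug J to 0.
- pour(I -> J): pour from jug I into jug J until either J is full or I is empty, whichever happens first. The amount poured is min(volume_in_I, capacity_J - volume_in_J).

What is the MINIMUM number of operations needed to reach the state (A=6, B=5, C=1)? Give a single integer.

BFS from (A=0, B=11, C=0). One shortest path:
  1. empty(B) -> (A=0 B=0 C=0)
  2. fill(C) -> (A=0 B=0 C=12)
  3. pour(C -> B) -> (A=0 B=11 C=1)
  4. pour(B -> A) -> (A=6 B=5 C=1)
Reached target in 4 moves.

Answer: 4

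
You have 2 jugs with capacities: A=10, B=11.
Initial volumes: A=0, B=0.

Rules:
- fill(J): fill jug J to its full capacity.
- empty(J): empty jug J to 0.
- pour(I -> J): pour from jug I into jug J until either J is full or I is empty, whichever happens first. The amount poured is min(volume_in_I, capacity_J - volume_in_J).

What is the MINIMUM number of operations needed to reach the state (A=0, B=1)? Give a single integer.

BFS from (A=0, B=0). One shortest path:
  1. fill(B) -> (A=0 B=11)
  2. pour(B -> A) -> (A=10 B=1)
  3. empty(A) -> (A=0 B=1)
Reached target in 3 moves.

Answer: 3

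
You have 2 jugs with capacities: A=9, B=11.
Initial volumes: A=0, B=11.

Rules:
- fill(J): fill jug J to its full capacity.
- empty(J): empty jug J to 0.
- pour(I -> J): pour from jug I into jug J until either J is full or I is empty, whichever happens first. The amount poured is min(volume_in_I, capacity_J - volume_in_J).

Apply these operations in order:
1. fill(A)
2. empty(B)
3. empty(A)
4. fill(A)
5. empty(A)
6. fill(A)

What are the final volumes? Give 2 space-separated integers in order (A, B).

Answer: 9 0

Derivation:
Step 1: fill(A) -> (A=9 B=11)
Step 2: empty(B) -> (A=9 B=0)
Step 3: empty(A) -> (A=0 B=0)
Step 4: fill(A) -> (A=9 B=0)
Step 5: empty(A) -> (A=0 B=0)
Step 6: fill(A) -> (A=9 B=0)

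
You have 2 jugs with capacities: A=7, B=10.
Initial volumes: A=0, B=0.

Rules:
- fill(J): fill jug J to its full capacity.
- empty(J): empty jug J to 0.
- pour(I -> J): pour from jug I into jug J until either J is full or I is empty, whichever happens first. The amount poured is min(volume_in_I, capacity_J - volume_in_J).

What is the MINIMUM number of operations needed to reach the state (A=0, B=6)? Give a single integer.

Answer: 7

Derivation:
BFS from (A=0, B=0). One shortest path:
  1. fill(B) -> (A=0 B=10)
  2. pour(B -> A) -> (A=7 B=3)
  3. empty(A) -> (A=0 B=3)
  4. pour(B -> A) -> (A=3 B=0)
  5. fill(B) -> (A=3 B=10)
  6. pour(B -> A) -> (A=7 B=6)
  7. empty(A) -> (A=0 B=6)
Reached target in 7 moves.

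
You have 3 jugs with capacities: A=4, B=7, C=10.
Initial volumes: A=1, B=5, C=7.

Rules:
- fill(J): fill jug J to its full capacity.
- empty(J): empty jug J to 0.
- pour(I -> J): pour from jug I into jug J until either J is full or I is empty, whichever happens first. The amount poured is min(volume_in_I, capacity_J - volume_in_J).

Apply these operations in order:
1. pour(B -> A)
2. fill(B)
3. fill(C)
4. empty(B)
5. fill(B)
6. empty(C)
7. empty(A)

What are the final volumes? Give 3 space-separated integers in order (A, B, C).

Answer: 0 7 0

Derivation:
Step 1: pour(B -> A) -> (A=4 B=2 C=7)
Step 2: fill(B) -> (A=4 B=7 C=7)
Step 3: fill(C) -> (A=4 B=7 C=10)
Step 4: empty(B) -> (A=4 B=0 C=10)
Step 5: fill(B) -> (A=4 B=7 C=10)
Step 6: empty(C) -> (A=4 B=7 C=0)
Step 7: empty(A) -> (A=0 B=7 C=0)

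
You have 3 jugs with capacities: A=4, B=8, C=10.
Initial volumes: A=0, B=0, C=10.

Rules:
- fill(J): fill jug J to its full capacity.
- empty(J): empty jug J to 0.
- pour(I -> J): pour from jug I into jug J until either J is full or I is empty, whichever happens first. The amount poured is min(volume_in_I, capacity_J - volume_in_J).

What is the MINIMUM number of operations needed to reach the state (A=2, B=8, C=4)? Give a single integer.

Answer: 5

Derivation:
BFS from (A=0, B=0, C=10). One shortest path:
  1. pour(C -> A) -> (A=4 B=0 C=6)
  2. pour(C -> B) -> (A=4 B=6 C=0)
  3. pour(A -> C) -> (A=0 B=6 C=4)
  4. fill(A) -> (A=4 B=6 C=4)
  5. pour(A -> B) -> (A=2 B=8 C=4)
Reached target in 5 moves.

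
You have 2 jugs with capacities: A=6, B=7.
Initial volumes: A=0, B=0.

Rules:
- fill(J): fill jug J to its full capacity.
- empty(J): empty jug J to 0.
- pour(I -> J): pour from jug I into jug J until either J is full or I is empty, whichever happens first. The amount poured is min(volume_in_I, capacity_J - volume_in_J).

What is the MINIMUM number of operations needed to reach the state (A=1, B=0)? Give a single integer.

BFS from (A=0, B=0). One shortest path:
  1. fill(B) -> (A=0 B=7)
  2. pour(B -> A) -> (A=6 B=1)
  3. empty(A) -> (A=0 B=1)
  4. pour(B -> A) -> (A=1 B=0)
Reached target in 4 moves.

Answer: 4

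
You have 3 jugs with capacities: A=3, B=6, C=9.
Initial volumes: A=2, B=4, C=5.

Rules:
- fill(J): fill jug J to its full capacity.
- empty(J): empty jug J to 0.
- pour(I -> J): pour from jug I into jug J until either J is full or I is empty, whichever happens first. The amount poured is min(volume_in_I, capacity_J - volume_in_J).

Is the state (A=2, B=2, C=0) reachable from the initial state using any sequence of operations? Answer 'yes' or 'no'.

BFS from (A=2, B=4, C=5):
  1. fill(B) -> (A=2 B=6 C=5)
  2. pour(B -> C) -> (A=2 B=2 C=9)
  3. empty(C) -> (A=2 B=2 C=0)
Target reached → yes.

Answer: yes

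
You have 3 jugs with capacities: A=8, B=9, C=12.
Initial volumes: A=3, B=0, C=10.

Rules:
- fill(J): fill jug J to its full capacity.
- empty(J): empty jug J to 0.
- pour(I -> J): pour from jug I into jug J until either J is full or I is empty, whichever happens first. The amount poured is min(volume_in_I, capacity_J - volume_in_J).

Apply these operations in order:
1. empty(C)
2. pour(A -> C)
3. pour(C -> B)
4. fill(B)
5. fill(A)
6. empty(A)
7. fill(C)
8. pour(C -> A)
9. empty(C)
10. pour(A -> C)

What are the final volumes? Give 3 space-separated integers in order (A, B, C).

Answer: 0 9 8

Derivation:
Step 1: empty(C) -> (A=3 B=0 C=0)
Step 2: pour(A -> C) -> (A=0 B=0 C=3)
Step 3: pour(C -> B) -> (A=0 B=3 C=0)
Step 4: fill(B) -> (A=0 B=9 C=0)
Step 5: fill(A) -> (A=8 B=9 C=0)
Step 6: empty(A) -> (A=0 B=9 C=0)
Step 7: fill(C) -> (A=0 B=9 C=12)
Step 8: pour(C -> A) -> (A=8 B=9 C=4)
Step 9: empty(C) -> (A=8 B=9 C=0)
Step 10: pour(A -> C) -> (A=0 B=9 C=8)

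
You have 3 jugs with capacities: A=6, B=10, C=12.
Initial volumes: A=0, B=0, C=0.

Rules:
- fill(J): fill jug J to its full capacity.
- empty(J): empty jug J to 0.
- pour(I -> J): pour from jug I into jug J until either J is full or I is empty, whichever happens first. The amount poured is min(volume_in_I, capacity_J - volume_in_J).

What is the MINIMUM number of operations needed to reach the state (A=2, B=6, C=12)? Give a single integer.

BFS from (A=0, B=0, C=0). One shortest path:
  1. fill(A) -> (A=6 B=0 C=0)
  2. fill(C) -> (A=6 B=0 C=12)
  3. pour(C -> B) -> (A=6 B=10 C=2)
  4. empty(B) -> (A=6 B=0 C=2)
  5. pour(A -> B) -> (A=0 B=6 C=2)
  6. pour(C -> A) -> (A=2 B=6 C=0)
  7. fill(C) -> (A=2 B=6 C=12)
Reached target in 7 moves.

Answer: 7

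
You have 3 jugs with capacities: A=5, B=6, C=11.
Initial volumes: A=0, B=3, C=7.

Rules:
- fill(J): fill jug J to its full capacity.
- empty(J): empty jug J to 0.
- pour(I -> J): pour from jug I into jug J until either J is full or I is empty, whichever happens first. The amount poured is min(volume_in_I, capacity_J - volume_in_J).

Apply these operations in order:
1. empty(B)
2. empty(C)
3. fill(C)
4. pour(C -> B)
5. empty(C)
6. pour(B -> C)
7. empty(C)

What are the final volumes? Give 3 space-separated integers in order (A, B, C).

Answer: 0 0 0

Derivation:
Step 1: empty(B) -> (A=0 B=0 C=7)
Step 2: empty(C) -> (A=0 B=0 C=0)
Step 3: fill(C) -> (A=0 B=0 C=11)
Step 4: pour(C -> B) -> (A=0 B=6 C=5)
Step 5: empty(C) -> (A=0 B=6 C=0)
Step 6: pour(B -> C) -> (A=0 B=0 C=6)
Step 7: empty(C) -> (A=0 B=0 C=0)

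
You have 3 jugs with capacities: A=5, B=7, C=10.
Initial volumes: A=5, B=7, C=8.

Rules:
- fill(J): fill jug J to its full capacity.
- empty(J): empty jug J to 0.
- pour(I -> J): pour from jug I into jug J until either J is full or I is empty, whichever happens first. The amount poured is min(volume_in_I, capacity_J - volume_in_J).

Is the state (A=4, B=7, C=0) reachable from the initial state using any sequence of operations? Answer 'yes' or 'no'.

Answer: yes

Derivation:
BFS from (A=5, B=7, C=8):
  1. empty(B) -> (A=5 B=0 C=8)
  2. pour(A -> B) -> (A=0 B=5 C=8)
  3. fill(A) -> (A=5 B=5 C=8)
  4. pour(A -> B) -> (A=3 B=7 C=8)
  5. empty(B) -> (A=3 B=0 C=8)
  6. pour(C -> B) -> (A=3 B=7 C=1)
  7. pour(C -> A) -> (A=4 B=7 C=0)
Target reached → yes.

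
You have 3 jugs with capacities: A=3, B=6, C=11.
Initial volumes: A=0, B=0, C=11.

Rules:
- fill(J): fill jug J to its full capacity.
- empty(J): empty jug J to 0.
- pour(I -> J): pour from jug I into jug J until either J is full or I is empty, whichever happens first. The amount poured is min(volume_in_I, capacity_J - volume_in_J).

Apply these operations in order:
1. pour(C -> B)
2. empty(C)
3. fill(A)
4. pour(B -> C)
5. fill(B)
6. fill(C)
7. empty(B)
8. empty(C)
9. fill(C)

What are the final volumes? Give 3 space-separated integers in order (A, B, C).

Answer: 3 0 11

Derivation:
Step 1: pour(C -> B) -> (A=0 B=6 C=5)
Step 2: empty(C) -> (A=0 B=6 C=0)
Step 3: fill(A) -> (A=3 B=6 C=0)
Step 4: pour(B -> C) -> (A=3 B=0 C=6)
Step 5: fill(B) -> (A=3 B=6 C=6)
Step 6: fill(C) -> (A=3 B=6 C=11)
Step 7: empty(B) -> (A=3 B=0 C=11)
Step 8: empty(C) -> (A=3 B=0 C=0)
Step 9: fill(C) -> (A=3 B=0 C=11)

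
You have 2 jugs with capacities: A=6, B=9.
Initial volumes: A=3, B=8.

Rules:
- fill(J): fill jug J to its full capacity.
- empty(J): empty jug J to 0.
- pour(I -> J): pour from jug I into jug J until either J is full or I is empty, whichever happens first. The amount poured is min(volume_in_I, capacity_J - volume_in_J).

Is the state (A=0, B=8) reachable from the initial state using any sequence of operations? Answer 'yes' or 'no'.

BFS from (A=3, B=8):
  1. empty(A) -> (A=0 B=8)
Target reached → yes.

Answer: yes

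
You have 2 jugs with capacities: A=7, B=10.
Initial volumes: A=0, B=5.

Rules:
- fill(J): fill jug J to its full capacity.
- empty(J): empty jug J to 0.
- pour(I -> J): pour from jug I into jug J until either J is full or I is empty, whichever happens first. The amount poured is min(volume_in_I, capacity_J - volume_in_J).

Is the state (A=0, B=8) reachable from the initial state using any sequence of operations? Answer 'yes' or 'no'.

Answer: yes

Derivation:
BFS from (A=0, B=5):
  1. pour(B -> A) -> (A=5 B=0)
  2. fill(B) -> (A=5 B=10)
  3. pour(B -> A) -> (A=7 B=8)
  4. empty(A) -> (A=0 B=8)
Target reached → yes.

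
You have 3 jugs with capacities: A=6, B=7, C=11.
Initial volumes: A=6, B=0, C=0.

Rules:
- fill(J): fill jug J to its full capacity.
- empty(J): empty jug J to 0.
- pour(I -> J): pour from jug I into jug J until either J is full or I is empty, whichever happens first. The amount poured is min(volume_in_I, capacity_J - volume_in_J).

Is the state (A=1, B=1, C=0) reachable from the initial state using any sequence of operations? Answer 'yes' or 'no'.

BFS from (A=6, B=0, C=0):
  1. fill(B) -> (A=6 B=7 C=0)
  2. pour(A -> C) -> (A=0 B=7 C=6)
  3. pour(B -> A) -> (A=6 B=1 C=6)
  4. pour(A -> C) -> (A=1 B=1 C=11)
  5. empty(C) -> (A=1 B=1 C=0)
Target reached → yes.

Answer: yes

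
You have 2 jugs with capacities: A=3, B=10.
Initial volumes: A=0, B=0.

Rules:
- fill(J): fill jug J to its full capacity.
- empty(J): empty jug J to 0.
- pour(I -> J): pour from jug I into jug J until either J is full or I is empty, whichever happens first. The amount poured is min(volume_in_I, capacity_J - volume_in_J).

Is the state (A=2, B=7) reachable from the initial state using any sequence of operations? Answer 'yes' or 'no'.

BFS explored all 26 reachable states.
Reachable set includes: (0,0), (0,1), (0,2), (0,3), (0,4), (0,5), (0,6), (0,7), (0,8), (0,9), (0,10), (1,0) ...
Target (A=2, B=7) not in reachable set → no.

Answer: no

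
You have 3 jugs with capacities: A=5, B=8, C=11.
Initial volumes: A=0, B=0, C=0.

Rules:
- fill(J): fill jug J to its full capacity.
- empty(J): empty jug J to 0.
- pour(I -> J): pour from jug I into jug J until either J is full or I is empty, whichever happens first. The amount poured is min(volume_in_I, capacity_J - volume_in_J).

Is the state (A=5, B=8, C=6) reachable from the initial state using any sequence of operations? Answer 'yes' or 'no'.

BFS from (A=0, B=0, C=0):
  1. fill(B) -> (A=0 B=8 C=0)
  2. fill(C) -> (A=0 B=8 C=11)
  3. pour(C -> A) -> (A=5 B=8 C=6)
Target reached → yes.

Answer: yes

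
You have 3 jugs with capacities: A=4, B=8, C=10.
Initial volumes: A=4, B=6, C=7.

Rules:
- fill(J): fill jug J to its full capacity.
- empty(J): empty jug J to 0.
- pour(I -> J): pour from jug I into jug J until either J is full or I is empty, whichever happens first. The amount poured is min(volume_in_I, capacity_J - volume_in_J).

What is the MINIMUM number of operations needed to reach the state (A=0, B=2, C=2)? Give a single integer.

Answer: 6

Derivation:
BFS from (A=4, B=6, C=7). One shortest path:
  1. fill(C) -> (A=4 B=6 C=10)
  2. pour(A -> B) -> (A=2 B=8 C=10)
  3. empty(B) -> (A=2 B=0 C=10)
  4. pour(C -> B) -> (A=2 B=8 C=2)
  5. empty(B) -> (A=2 B=0 C=2)
  6. pour(A -> B) -> (A=0 B=2 C=2)
Reached target in 6 moves.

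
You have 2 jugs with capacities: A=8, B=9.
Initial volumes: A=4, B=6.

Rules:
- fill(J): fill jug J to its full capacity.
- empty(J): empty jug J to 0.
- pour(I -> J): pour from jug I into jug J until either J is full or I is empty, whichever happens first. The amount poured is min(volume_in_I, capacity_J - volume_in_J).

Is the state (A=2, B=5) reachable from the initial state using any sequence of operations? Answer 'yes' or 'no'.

Answer: no

Derivation:
BFS explored all 35 reachable states.
Reachable set includes: (0,0), (0,1), (0,2), (0,3), (0,4), (0,5), (0,6), (0,7), (0,8), (0,9), (1,0), (1,9) ...
Target (A=2, B=5) not in reachable set → no.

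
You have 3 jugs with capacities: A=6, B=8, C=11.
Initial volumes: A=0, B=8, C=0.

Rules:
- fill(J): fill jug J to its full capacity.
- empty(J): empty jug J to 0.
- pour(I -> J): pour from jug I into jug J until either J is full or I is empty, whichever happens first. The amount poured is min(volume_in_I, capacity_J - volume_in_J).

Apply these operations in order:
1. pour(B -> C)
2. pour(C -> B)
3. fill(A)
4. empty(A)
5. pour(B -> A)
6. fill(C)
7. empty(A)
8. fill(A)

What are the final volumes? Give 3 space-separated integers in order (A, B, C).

Answer: 6 2 11

Derivation:
Step 1: pour(B -> C) -> (A=0 B=0 C=8)
Step 2: pour(C -> B) -> (A=0 B=8 C=0)
Step 3: fill(A) -> (A=6 B=8 C=0)
Step 4: empty(A) -> (A=0 B=8 C=0)
Step 5: pour(B -> A) -> (A=6 B=2 C=0)
Step 6: fill(C) -> (A=6 B=2 C=11)
Step 7: empty(A) -> (A=0 B=2 C=11)
Step 8: fill(A) -> (A=6 B=2 C=11)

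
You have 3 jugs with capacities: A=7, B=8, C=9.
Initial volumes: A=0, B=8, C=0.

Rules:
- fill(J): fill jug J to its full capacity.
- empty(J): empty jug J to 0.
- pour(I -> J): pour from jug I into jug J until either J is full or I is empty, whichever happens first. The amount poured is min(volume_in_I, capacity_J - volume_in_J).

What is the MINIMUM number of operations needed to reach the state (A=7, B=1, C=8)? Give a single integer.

Answer: 3

Derivation:
BFS from (A=0, B=8, C=0). One shortest path:
  1. pour(B -> C) -> (A=0 B=0 C=8)
  2. fill(B) -> (A=0 B=8 C=8)
  3. pour(B -> A) -> (A=7 B=1 C=8)
Reached target in 3 moves.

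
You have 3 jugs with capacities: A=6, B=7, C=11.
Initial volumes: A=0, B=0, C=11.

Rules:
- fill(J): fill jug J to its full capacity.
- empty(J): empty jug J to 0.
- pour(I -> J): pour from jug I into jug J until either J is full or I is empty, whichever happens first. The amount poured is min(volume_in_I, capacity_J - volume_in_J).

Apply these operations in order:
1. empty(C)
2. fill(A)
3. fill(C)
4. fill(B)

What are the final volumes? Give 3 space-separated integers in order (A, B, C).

Step 1: empty(C) -> (A=0 B=0 C=0)
Step 2: fill(A) -> (A=6 B=0 C=0)
Step 3: fill(C) -> (A=6 B=0 C=11)
Step 4: fill(B) -> (A=6 B=7 C=11)

Answer: 6 7 11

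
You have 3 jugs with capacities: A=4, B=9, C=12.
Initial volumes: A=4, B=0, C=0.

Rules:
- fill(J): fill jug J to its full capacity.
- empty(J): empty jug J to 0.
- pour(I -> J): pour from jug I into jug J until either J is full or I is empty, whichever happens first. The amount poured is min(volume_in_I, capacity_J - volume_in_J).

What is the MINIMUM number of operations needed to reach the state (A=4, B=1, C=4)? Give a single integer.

BFS from (A=4, B=0, C=0). One shortest path:
  1. empty(A) -> (A=0 B=0 C=0)
  2. fill(B) -> (A=0 B=9 C=0)
  3. pour(B -> A) -> (A=4 B=5 C=0)
  4. pour(A -> C) -> (A=0 B=5 C=4)
  5. pour(B -> A) -> (A=4 B=1 C=4)
Reached target in 5 moves.

Answer: 5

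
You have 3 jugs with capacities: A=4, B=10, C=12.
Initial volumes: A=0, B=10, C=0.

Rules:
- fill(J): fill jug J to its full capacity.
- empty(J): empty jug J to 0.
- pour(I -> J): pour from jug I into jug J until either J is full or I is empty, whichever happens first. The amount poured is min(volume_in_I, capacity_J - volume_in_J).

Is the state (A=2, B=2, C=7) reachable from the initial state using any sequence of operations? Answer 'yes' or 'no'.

Answer: no

Derivation:
BFS explored all 106 reachable states.
Reachable set includes: (0,0,0), (0,0,2), (0,0,4), (0,0,6), (0,0,8), (0,0,10), (0,0,12), (0,2,0), (0,2,2), (0,2,4), (0,2,6), (0,2,8) ...
Target (A=2, B=2, C=7) not in reachable set → no.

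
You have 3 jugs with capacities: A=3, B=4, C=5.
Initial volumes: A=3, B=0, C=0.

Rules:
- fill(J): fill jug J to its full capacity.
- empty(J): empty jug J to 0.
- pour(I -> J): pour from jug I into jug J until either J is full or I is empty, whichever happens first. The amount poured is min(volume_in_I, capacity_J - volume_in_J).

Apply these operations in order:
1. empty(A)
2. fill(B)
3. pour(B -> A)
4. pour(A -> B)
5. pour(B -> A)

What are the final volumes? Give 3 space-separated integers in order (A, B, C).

Answer: 3 1 0

Derivation:
Step 1: empty(A) -> (A=0 B=0 C=0)
Step 2: fill(B) -> (A=0 B=4 C=0)
Step 3: pour(B -> A) -> (A=3 B=1 C=0)
Step 4: pour(A -> B) -> (A=0 B=4 C=0)
Step 5: pour(B -> A) -> (A=3 B=1 C=0)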